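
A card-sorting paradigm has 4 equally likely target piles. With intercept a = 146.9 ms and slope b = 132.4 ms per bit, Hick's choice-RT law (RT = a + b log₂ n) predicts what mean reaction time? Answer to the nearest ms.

412 ms

log₂(4) = 2 bits, so RT = 146.9 + 132.4 × 2 ≈ 411.700 ms.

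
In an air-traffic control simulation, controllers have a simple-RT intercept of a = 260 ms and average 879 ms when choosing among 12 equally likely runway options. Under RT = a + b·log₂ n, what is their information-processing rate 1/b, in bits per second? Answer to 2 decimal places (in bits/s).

5.79 bits/s

b = (879 − 260)/log₂ 12 = 619/3.5850 = 172.666 ms per bit = 0.17267 s/bit; the reciprocal is 5.792 bits/s.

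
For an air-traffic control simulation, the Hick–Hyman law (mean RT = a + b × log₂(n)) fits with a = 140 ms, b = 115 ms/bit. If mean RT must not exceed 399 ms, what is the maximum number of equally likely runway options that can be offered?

115·log₂ n ≤ 399 − 140 = 259, giving log₂ n ≤ 2.2522 and n ≤ 4.764. The largest whole number is 4.

4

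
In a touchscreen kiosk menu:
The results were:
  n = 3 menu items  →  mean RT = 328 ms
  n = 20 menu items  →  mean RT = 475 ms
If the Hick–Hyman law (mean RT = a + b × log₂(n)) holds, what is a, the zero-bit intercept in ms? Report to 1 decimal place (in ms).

242.9 ms

b = (RT₂ − RT₁)/(log₂ n₂ − log₂ n₁) = (475 − 328)/(4.3219 − 1.5850) = 53.709 ms/bit.
a = RT₁ − b·log₂ n₁ = 328 − 53.709 × 1.5850 = 242.873 ms.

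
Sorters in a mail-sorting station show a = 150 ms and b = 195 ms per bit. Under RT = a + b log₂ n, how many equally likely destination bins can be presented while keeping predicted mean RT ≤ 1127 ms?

32

Set 150 + 195·log₂ n ≤ 1127 → log₂ n ≤ (1127 − 150)/195 = 5.0103.
So n ≤ 2^5.0103 = 32.228; the largest integer n is 32.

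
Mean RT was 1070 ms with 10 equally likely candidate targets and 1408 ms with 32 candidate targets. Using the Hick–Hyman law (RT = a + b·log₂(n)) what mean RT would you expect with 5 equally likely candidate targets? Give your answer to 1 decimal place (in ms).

RT is linear in log₂ n, so two points fix the line:
  b = (1408 − 1070) / (log₂ 32 − log₂ 10) = 338 / (5 − 3.3219) = 201.422 ms/bit
  a = 1070 − 201.422 × 3.3219 = 400.892 ms
Then RT(5) = 400.892 + 201.422 × log₂ 5 = 400.892 + 201.422 × 2.3219 ≈ 868.578 ms.

868.6 ms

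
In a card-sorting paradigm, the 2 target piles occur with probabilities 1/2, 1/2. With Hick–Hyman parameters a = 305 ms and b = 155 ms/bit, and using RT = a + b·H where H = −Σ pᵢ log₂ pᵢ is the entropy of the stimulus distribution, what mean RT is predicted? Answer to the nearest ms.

460 ms

Each term −pᵢ log₂ pᵢ: 0.5·1 + 0.5·1; summed, H = 1.000 bits.
Mean RT = a + bH = 305 + 155·1.000 = 460.00 ms.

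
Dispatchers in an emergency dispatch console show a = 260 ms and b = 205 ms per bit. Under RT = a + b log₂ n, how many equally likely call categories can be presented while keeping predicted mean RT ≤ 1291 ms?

205·log₂ n ≤ 1291 − 260 = 1031, giving log₂ n ≤ 5.0293 and n ≤ 32.656. The largest whole number is 32.

32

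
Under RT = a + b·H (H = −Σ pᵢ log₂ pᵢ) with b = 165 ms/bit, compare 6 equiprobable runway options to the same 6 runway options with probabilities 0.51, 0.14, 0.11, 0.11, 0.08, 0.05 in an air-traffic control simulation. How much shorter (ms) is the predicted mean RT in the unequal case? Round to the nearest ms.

The RT saving is b·ΔH. Equiprobable H₀ = log₂(6) = 2.5850 bits; with the given probabilities H = 2.1007 bits.
b·(H₀ − H) = 165 × (2.5850 − 2.1007) = 79.90 ms.

80 ms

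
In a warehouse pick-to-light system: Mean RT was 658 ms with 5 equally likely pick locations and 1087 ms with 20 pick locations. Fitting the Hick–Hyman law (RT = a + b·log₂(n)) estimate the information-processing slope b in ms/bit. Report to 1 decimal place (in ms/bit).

The slope on a log₂ axis is (1087 − 658) / (4.3219 − 2.3219) = 214.500 ms/bit.

214.5 ms/bit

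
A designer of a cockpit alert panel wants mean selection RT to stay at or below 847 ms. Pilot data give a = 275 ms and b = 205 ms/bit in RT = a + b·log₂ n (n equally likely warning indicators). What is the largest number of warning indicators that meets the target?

6

Set 275 + 205·log₂ n ≤ 847 → log₂ n ≤ (847 − 275)/205 = 2.7902.
So n ≤ 2^2.7902 = 6.917; the largest integer n is 6.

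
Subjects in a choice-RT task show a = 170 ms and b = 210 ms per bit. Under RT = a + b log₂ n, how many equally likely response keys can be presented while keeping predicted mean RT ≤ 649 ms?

4

Set 170 + 210·log₂ n ≤ 649 → log₂ n ≤ (649 − 170)/210 = 2.2810.
So n ≤ 2^2.2810 = 4.860; the largest integer n is 4.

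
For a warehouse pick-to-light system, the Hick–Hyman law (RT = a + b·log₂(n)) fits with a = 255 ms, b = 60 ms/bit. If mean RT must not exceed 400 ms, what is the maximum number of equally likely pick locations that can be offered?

5

Set 255 + 60·log₂ n ≤ 400 → log₂ n ≤ (400 − 255)/60 = 2.4167.
So n ≤ 2^2.4167 = 5.339; the largest integer n is 5.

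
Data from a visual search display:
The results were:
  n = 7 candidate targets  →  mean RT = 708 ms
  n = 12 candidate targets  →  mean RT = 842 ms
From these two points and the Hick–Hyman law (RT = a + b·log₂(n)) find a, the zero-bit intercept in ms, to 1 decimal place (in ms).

Slope: b = (842 − 708) / (log₂ 12 − log₂ 7) = 134/0.7776 = 172.323 ms/bit.
a = RT₁ − b·log₂ n₁ = 708 − 172.323 × 2.8074 = 224.227 ms.

224.2 ms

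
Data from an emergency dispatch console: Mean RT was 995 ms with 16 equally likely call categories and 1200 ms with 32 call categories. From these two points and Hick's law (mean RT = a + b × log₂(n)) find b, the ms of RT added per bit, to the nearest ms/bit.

Slope: b = (1200 − 995) / (log₂ 32 − log₂ 16) = 205/1.0000 = 205 ms/bit.

205 ms/bit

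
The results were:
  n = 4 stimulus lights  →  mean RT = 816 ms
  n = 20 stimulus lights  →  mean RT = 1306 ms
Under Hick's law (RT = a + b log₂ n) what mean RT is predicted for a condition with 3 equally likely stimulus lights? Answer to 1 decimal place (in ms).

With log₂ n on the abscissa the relation is linear; from the two conditions:
  b = (1306 − 816) / (log₂ 20 − log₂ 4) = 490 / (4.3219 − 2) = 211.032 ms/bit
  a = 816 − 211.032 × 2 = 393.937 ms
Then RT(3) = 393.937 + 211.032 × log₂ 3 = 393.937 + 211.032 × 1.5850 ≈ 728.414 ms.

728.4 ms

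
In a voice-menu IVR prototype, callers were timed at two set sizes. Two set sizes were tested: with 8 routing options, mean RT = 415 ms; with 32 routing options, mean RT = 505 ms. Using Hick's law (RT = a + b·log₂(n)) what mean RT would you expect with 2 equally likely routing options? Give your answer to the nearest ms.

325 ms

With log₂ n on the abscissa the relation is linear; from the two conditions:
  b = (505 − 415) / (log₂ 32 − log₂ 8) = 90 / (5 − 3) = 45 ms/bit
  a = 415 − 45 × 3 = 280 ms
Then RT(2) = 280 + 45 × log₂ 2 = 280 + 45 × 1 ≈ 325.000 ms.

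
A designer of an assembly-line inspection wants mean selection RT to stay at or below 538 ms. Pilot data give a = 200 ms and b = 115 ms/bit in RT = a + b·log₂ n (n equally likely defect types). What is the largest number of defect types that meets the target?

7

Set 200 + 115·log₂ n ≤ 538 → log₂ n ≤ (538 − 200)/115 = 2.9391.
So n ≤ 2^2.9391 = 7.669; the largest integer n is 7.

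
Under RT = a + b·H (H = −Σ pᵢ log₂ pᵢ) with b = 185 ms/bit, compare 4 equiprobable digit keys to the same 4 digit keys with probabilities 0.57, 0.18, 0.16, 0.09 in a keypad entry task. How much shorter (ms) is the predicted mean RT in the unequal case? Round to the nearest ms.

66 ms

The RT saving is b·ΔH. Equiprobable H₀ = log₂(4) = 2.0000 bits; with the given probabilities H = 1.6432 bits.
b·(H₀ − H) = 185 × (2.0000 − 1.6432) = 66.00 ms.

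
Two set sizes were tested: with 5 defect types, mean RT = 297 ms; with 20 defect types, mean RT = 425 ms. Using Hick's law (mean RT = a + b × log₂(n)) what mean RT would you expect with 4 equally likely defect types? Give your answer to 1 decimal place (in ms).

Solve the two-equation system in a and b:
  b = (425 − 297) / (log₂ 20 − log₂ 5) = 128 / (4.3219 − 2.3219) = 64.000 ms/bit
  a = 297 − 64.000 × 2.3219 = 148.397 ms
Then RT(4) = 148.397 + 64.000 × log₂ 4 = 148.397 + 64.000 × 2 ≈ 276.397 ms.

276.4 ms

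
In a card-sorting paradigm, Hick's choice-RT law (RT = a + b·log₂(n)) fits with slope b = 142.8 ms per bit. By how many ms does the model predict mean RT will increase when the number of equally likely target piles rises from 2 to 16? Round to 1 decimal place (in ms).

428.4 ms

ΔRT = (a + b log₂ n₂) − (a + b log₂ n₁) = b·(log₂ n₂ − log₂ n₁).
log₂(16) − log₂(2) = log₂(16/2) = log₂(8) = 3.
ΔRT = 142.8 × 3.0000 = 428.400 ms.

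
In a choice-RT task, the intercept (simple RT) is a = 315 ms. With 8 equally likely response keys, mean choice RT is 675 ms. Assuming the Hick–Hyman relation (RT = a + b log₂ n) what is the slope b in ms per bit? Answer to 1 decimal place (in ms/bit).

log₂(8) = 3 bits.
b = (RT − a)/log₂ n = (675 − 315) / 3 = 120.000 ms/bit.

120.0 ms/bit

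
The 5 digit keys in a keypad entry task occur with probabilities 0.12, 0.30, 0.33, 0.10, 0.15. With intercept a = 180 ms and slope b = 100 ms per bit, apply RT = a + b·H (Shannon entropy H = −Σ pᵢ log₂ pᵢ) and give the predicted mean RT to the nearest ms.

396 ms

Entropy contributions −pᵢ log₂ pᵢ: 0.3671, 0.5211, 0.5278, 0.3322, 0.4105; sum H = 2.1587 bits.
RT = a + bH = 180 + 100·2.1587 = 395.87 ms.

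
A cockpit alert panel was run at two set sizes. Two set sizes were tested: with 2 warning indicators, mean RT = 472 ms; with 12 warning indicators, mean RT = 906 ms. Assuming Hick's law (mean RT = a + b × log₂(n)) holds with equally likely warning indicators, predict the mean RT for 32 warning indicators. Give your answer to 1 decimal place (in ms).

1143.6 ms

RT is linear in log₂ n, so two points fix the line:
  b = (906 − 472) / (log₂ 12 − log₂ 2) = 434 / (3.5850 − 1) = 167.894 ms/bit
  a = 472 − 167.894 × 1 = 304.106 ms
Then RT(32) = 304.106 + 167.894 × log₂ 32 = 304.106 + 167.894 × 5 ≈ 1143.576 ms.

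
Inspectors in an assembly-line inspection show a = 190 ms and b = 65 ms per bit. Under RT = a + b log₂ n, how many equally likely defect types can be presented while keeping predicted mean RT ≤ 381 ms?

7

65·log₂ n ≤ 381 − 190 = 191, giving log₂ n ≤ 2.9385 and n ≤ 7.666. The largest whole number is 7.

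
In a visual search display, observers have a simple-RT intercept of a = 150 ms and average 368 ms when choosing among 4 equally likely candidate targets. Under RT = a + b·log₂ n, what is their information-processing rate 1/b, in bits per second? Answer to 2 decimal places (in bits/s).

b = (368 − 150)/log₂ 4 = 218/2 = 109.000 ms per bit = 0.10900 s/bit; the reciprocal is 9.174 bits/s.

9.17 bits/s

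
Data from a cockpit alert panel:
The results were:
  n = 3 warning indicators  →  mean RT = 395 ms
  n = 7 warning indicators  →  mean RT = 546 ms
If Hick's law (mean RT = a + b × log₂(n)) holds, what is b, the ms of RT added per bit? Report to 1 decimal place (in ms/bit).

123.5 ms/bit

Slope: b = (546 − 395) / (log₂ 7 − log₂ 3) = 151/1.2224 = 123.528 ms/bit.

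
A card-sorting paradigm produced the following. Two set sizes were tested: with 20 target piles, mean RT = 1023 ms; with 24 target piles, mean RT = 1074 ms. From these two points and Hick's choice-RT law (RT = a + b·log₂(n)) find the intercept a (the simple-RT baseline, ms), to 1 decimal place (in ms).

The slope on a log₂ axis is (1074 − 1023) / (4.5850 − 4.3219) = 193.891 ms/bit.
a = RT₁ − b·log₂ n₁ = 1023 − 193.891 × 4.3219 = 185.017 ms.

185.0 ms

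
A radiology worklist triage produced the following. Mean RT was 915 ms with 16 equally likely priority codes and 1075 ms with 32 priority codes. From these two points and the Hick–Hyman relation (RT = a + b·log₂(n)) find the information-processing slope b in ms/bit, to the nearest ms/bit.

Slope: b = (1075 − 915) / (log₂ 32 − log₂ 16) = 160/1.0000 = 160 ms/bit.

160 ms/bit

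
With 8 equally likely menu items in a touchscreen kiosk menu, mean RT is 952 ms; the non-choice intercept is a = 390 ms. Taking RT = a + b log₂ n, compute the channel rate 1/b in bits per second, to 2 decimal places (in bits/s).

Choice component = 952 − 390 = 562 ms over log₂(8) = 3 bits.
b = 562 / 3 = 187.333 ms/bit, so 1/b = 5.338 bits/s.

5.34 bits/s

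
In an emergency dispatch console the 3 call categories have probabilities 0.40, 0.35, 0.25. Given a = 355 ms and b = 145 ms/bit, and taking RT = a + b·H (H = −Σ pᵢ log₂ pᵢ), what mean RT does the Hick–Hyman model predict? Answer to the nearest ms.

H = 0.40·log₂(1/0.40) + 0.35·log₂(1/0.35) + 0.25·log₂(1/0.25) = 1.5589 bits.
RT = 355 + 145 × 1.5589 = 581.04 ms.

581 ms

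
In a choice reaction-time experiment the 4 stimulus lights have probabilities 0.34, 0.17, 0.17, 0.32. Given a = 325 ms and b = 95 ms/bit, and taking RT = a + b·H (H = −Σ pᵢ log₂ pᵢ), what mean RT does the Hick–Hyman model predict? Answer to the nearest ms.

508 ms

H = 0.34·log₂(1/0.34) + 0.17·log₂(1/0.17) + 0.17·log₂(1/0.17) + 0.32·log₂(1/0.32) = 1.9244 bits.
RT = 325 + 95 × 1.9244 = 507.82 ms.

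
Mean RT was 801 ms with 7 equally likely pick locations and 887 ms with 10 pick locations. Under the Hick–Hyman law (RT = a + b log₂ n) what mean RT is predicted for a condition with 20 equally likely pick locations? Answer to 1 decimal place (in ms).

1054.1 ms

Fit slope and intercept:
  b = (887 − 801) / (log₂ 10 − log₂ 7) = 86 / (3.3219 − 2.8074) = 167.129 ms/bit
  a = 801 − 167.129 × 2.8074 = 331.810 ms
Then RT(20) = 331.810 + 167.129 × log₂ 20 = 331.810 + 167.129 × 4.3219 ≈ 1054.129 ms.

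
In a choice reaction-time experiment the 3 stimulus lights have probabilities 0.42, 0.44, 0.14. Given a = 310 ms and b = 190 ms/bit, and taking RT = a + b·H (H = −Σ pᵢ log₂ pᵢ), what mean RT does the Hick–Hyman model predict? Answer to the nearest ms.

584 ms

Entropy contributions −pᵢ log₂ pᵢ: 0.5256, 0.5211, 0.3971; sum H = 1.4439 bits.
RT = a + bH = 310 + 190·1.4439 = 584.34 ms.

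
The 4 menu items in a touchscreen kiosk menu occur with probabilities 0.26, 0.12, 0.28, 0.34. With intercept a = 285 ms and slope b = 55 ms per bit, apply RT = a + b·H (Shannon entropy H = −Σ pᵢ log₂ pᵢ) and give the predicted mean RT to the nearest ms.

H = 0.26·log₂(1/0.26) + 0.12·log₂(1/0.12) + 0.28·log₂(1/0.28) + 0.34·log₂(1/0.34) = 1.9157 bits.
RT = 285 + 55 × 1.9157 = 390.37 ms.

390 ms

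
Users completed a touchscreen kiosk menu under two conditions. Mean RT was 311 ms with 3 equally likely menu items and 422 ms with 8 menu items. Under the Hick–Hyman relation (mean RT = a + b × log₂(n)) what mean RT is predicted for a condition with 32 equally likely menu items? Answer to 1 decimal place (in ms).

578.9 ms

With log₂ n on the abscissa the relation is linear; from the two conditions:
  b = (422 − 311) / (log₂ 8 − log₂ 3) = 111 / (3 − 1.5850) = 78.443 ms/bit
  a = 311 − 78.443 × 1.5850 = 186.671 ms
Then RT(32) = 186.671 + 78.443 × log₂ 32 = 186.671 + 78.443 × 5 ≈ 578.886 ms.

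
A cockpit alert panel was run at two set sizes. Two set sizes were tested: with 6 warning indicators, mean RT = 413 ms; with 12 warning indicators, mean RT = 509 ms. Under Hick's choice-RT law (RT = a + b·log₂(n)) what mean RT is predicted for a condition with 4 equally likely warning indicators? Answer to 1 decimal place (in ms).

356.8 ms

Fit slope and intercept:
  b = (509 − 413) / (log₂ 12 − log₂ 6) = 96 / (3.5850 − 2.5850) = 96.000 ms/bit
  a = 413 − 96.000 × 2.5850 = 164.844 ms
Then RT(4) = 164.844 + 96.000 × log₂ 4 = 164.844 + 96.000 × 2 ≈ 356.844 ms.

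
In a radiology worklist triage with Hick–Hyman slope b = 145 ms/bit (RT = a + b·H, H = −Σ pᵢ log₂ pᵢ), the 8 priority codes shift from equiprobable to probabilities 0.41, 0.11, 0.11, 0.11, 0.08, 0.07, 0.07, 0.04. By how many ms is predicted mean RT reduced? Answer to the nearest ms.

59 ms

Equiprobable entropy H₀ = log₂ 8 = 3.0000 bits.
Skewed entropy H = −Σ pᵢ log₂ pᵢ = 2.5926 bits.
ΔRT = b·(H₀ − H) = 145 × 0.4074 = 59.07 ms.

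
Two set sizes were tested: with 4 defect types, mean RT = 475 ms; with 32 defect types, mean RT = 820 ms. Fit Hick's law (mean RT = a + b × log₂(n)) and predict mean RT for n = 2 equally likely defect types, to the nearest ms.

RT is linear in log₂ n, so two points fix the line:
  b = (820 − 475) / (log₂ 32 − log₂ 4) = 345 / (5 − 2) = 115 ms/bit
  a = 475 − 115 × 2 = 245 ms
Then RT(2) = 245 + 115 × log₂ 2 = 245 + 115 × 1 ≈ 360.000 ms.

360 ms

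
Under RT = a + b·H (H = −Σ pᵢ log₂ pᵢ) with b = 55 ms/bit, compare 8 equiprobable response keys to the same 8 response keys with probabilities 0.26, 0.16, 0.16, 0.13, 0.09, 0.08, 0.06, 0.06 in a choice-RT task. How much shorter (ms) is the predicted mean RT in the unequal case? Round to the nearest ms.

10 ms

The RT saving is b·ΔH. Equiprobable H₀ = log₂(8) = 3.0000 bits; with the given probabilities H = 2.8252 bits.
b·(H₀ − H) = 55 × (3.0000 − 2.8252) = 9.61 ms.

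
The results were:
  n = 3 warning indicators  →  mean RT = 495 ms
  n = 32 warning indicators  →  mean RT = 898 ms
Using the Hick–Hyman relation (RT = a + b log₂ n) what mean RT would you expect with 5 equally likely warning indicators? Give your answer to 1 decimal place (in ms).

With log₂ n on the abscissa the relation is linear; from the two conditions:
  b = (898 − 495) / (log₂ 32 − log₂ 3) = 403 / (5 − 1.5850) = 118.007 ms/bit
  a = 495 − 118.007 × 1.5850 = 307.963 ms
Then RT(5) = 307.963 + 118.007 × log₂ 5 = 307.963 + 118.007 × 2.3219 ≈ 581.967 ms.

582.0 ms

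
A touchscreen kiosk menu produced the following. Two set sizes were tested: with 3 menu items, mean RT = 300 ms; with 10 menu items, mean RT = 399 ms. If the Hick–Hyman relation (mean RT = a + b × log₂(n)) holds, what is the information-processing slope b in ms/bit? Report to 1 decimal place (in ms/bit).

The slope on a log₂ axis is (399 − 300) / (3.3219 − 1.5850) = 56.996 ms/bit.

57.0 ms/bit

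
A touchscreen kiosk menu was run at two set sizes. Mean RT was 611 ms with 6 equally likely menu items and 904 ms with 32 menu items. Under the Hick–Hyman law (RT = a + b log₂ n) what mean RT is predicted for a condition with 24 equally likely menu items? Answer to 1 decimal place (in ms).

Solve the two-equation system in a and b:
  b = (904 − 611) / (log₂ 32 − log₂ 6) = 293 / (5 − 2.5850) = 121.323 ms/bit
  a = 611 − 121.323 × 2.5850 = 297.384 ms
Then RT(24) = 297.384 + 121.323 × log₂ 24 = 297.384 + 121.323 × 4.5850 ≈ 853.646 ms.

853.6 ms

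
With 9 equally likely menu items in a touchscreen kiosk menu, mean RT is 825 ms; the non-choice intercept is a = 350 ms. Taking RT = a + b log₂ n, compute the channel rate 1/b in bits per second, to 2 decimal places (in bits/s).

6.67 bits/s

Choice component = 825 − 350 = 475 ms over log₂(9) = 3.1699 bits.
b = 475 / 3.1699 = 149.846 ms/bit, so 1/b = 6.674 bits/s.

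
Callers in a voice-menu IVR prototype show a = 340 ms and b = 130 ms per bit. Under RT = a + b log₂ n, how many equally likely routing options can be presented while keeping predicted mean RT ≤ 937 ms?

24

Information budget: (937 − 340)/130 = 4.5923 bits, so n ≤ 2^4.5923 = 24.123 → at most 24.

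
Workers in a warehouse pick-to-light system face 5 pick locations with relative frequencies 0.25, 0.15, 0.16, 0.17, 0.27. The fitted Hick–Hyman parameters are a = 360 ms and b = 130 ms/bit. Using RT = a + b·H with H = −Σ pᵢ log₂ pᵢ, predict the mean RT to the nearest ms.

656 ms

Entropy contributions −pᵢ log₂ pᵢ: 0.5000, 0.4105, 0.4230, 0.4346, 0.5100; sum H = 2.2782 bits.
RT = a + bH = 360 + 130·2.2782 = 656.16 ms.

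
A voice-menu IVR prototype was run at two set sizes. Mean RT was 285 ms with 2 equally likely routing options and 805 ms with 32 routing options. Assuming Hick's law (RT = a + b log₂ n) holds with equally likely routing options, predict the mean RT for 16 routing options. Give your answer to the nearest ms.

675 ms

Solve the two-equation system in a and b:
  b = (805 − 285) / (log₂ 32 − log₂ 2) = 520 / (5 − 1) = 130 ms/bit
  a = 285 − 130 × 1 = 155 ms
Then RT(16) = 155 + 130 × log₂ 16 = 155 + 130 × 4 ≈ 675.000 ms.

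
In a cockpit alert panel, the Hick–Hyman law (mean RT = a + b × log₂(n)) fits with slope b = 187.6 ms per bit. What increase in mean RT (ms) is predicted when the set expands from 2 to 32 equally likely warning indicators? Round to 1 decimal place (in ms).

750.4 ms

The intercept a cancels: ΔRT = b·(log₂ n₂ − log₂ n₁) = b·log₂(n₂/n₁).
log₂(32) − log₂(2) = log₂(32/2) = log₂(16) = 4.
ΔRT = 187.6 × 4.0000 = 750.400 ms.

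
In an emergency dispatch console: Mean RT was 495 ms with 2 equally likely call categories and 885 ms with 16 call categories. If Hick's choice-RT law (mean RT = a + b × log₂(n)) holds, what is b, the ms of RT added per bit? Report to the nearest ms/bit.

The slope on a log₂ axis is (885 − 495) / (4 − 1) = 130 ms/bit.

130 ms/bit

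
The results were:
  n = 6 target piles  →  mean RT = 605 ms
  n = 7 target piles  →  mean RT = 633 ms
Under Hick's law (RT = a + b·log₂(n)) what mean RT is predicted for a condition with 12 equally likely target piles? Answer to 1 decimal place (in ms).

RT is linear in log₂ n, so two points fix the line:
  b = (633 − 605) / (log₂ 7 − log₂ 6) = 28 / (2.8074 − 2.5850) = 125.904 ms/bit
  a = 605 − 125.904 × 2.5850 = 279.544 ms
Then RT(12) = 279.544 + 125.904 × log₂ 12 = 279.544 + 125.904 × 3.5850 ≈ 730.904 ms.

730.9 ms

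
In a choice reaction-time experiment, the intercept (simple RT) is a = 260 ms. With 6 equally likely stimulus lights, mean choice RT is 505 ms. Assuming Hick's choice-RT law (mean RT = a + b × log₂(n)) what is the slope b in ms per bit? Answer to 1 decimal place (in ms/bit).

94.8 ms/bit

6 alternatives carry log₂ 6 = 2.5850 bits; the choice cost is 505 − 260 = 245 ms, so b = 245/2.5850 = 94.779 ms/bit.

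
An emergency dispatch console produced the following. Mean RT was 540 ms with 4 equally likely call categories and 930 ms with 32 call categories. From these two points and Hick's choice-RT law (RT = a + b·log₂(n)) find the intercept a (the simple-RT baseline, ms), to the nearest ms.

280 ms

b = (RT₂ − RT₁)/(log₂ n₂ − log₂ n₁) = (930 − 540)/(5 − 2) = 130 ms/bit.
a = RT₁ − b·log₂ n₁ = 540 − 130 × 2 = 280.000 ms.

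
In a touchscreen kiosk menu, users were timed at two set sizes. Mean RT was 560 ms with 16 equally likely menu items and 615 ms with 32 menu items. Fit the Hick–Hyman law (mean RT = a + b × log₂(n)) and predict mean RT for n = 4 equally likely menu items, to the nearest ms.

Fit slope and intercept:
  b = (615 − 560) / (log₂ 32 − log₂ 16) = 55 / (5 − 4) = 55 ms/bit
  a = 560 − 55 × 4 = 340 ms
Then RT(4) = 340 + 55 × log₂ 4 = 340 + 55 × 2 ≈ 450.000 ms.

450 ms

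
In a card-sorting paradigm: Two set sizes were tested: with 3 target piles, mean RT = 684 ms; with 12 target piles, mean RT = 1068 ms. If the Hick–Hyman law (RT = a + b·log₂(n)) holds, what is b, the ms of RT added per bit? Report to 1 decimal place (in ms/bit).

192.0 ms/bit

Slope: b = (1068 − 684) / (log₂ 12 − log₂ 3) = 384/2.0000 = 192.000 ms/bit.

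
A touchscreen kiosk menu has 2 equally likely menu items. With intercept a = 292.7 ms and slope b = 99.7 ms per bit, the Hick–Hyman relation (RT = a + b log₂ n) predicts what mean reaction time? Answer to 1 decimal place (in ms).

392.4 ms

log₂(2) = 1 bits, so RT = 292.7 + 99.7 × 1 ≈ 392.400 ms.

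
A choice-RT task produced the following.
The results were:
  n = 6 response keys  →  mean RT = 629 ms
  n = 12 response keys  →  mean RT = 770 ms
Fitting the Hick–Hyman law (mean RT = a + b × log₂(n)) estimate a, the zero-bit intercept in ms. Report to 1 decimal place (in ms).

264.5 ms

The slope on a log₂ axis is (770 − 629) / (3.5850 − 2.5850) = 141.000 ms/bit.
Intercept: a = 629 − 141.000·log₂(6) = 264.520 ms.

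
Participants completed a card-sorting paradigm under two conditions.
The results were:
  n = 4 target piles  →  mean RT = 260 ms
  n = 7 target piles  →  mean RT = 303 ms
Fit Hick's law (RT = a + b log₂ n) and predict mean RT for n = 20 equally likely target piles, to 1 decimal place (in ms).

383.7 ms

Solve the two-equation system in a and b:
  b = (303 − 260) / (log₂ 7 − log₂ 4) = 43 / (2.8074 − 2) = 53.260 ms/bit
  a = 260 − 53.260 × 2 = 153.479 ms
Then RT(20) = 153.479 + 53.260 × log₂ 20 = 153.479 + 53.260 × 4.3219 ≈ 383.667 ms.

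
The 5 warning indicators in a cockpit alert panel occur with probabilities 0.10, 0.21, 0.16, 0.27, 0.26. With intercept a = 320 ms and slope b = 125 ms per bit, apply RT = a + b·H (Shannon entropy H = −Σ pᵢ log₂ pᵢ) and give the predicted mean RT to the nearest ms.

H = 0.10·log₂(1/0.10) + 0.21·log₂(1/0.21) + 0.16·log₂(1/0.16) + 0.27·log₂(1/0.27) + 0.26·log₂(1/0.26) = 2.2433 bits.
RT = 320 + 125 × 2.2433 = 600.42 ms.

600 ms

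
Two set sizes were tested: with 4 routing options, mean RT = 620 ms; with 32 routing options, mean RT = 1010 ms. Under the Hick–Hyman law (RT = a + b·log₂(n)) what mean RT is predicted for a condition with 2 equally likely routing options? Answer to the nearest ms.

Solve the two-equation system in a and b:
  b = (1010 − 620) / (log₂ 32 − log₂ 4) = 390 / (5 − 2) = 130 ms/bit
  a = 620 − 130 × 2 = 360 ms
Then RT(2) = 360 + 130 × log₂ 2 = 360 + 130 × 1 ≈ 490.000 ms.

490 ms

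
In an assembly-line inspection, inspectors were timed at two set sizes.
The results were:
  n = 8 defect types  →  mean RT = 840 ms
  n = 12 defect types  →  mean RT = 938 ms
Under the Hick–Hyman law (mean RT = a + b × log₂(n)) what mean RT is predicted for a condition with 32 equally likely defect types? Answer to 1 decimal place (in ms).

1175.1 ms

Fit slope and intercept:
  b = (938 − 840) / (log₂ 12 − log₂ 8) = 98 / (3.5850 − 3) = 167.532 ms/bit
  a = 840 − 167.532 × 3 = 337.404 ms
Then RT(32) = 337.404 + 167.532 × log₂ 32 = 337.404 + 167.532 × 5 ≈ 1175.064 ms.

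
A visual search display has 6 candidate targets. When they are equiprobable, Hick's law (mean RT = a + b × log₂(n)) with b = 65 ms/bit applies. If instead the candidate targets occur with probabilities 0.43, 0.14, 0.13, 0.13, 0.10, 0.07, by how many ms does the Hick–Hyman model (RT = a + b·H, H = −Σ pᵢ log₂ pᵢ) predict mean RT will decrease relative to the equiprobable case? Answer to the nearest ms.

19 ms

The RT saving is b·ΔH. Equiprobable H₀ = log₂(6) = 2.5850 bits; with the given probabilities H = 2.2867 bits.
b·(H₀ − H) = 65 × (2.5850 − 2.2867) = 19.39 ms.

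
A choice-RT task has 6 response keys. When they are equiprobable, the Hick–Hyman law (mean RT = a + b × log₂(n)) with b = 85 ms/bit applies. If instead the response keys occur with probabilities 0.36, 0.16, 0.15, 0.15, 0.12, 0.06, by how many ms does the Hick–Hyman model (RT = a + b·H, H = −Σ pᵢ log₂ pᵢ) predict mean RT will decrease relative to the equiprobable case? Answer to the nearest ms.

17 ms

The RT saving is b·ΔH. Equiprobable H₀ = log₂(6) = 2.5850 bits; with the given probabilities H = 2.3853 bits.
b·(H₀ − H) = 85 × (2.5850 − 2.3853) = 16.97 ms.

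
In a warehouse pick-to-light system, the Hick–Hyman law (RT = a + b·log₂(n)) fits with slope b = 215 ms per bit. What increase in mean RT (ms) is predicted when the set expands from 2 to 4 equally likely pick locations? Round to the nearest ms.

215 ms

Only the slope matters, since a is common to both: ΔRT = b·log₂(n₂/n₁).
log₂(4) − log₂(2) = log₂(4/2) = log₂(2) = 1.
ΔRT = 215 × 1.0000 = 215.000 ms.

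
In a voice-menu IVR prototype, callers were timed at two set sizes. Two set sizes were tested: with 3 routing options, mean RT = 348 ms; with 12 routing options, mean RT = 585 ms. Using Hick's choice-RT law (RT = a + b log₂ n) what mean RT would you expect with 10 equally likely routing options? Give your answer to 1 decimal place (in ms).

Solve the two-equation system in a and b:
  b = (585 − 348) / (log₂ 12 − log₂ 3) = 237 / (3.5850 − 1.5850) = 118.500 ms/bit
  a = 348 − 118.500 × 1.5850 = 160.182 ms
Then RT(10) = 160.182 + 118.500 × log₂ 10 = 160.182 + 118.500 × 3.3219 ≈ 553.830 ms.

553.8 ms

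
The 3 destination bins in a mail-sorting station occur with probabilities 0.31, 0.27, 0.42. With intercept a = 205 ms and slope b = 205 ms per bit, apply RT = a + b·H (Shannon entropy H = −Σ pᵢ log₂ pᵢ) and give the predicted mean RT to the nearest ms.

525 ms

Entropy contributions −pᵢ log₂ pᵢ: 0.5238, 0.5100, 0.5256; sum H = 1.5595 bits.
RT = a + bH = 205 + 205·1.5595 = 524.69 ms.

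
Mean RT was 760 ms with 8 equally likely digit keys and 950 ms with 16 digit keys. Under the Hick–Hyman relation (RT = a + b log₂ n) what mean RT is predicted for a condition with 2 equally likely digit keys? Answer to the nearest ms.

RT is linear in log₂ n, so two points fix the line:
  b = (950 − 760) / (log₂ 16 − log₂ 8) = 190 / (4 − 3) = 190 ms/bit
  a = 760 − 190 × 3 = 190 ms
Then RT(2) = 190 + 190 × log₂ 2 = 190 + 190 × 1 ≈ 380.000 ms.

380 ms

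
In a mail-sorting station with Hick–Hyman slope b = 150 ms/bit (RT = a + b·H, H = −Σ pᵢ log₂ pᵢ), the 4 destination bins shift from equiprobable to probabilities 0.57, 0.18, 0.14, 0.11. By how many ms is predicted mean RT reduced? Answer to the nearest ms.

52 ms

The RT saving is b·ΔH. Equiprobable H₀ = log₂(4) = 2.0000 bits; with the given probabilities H = 1.6550 bits.
b·(H₀ − H) = 150 × (2.0000 − 1.6550) = 51.76 ms.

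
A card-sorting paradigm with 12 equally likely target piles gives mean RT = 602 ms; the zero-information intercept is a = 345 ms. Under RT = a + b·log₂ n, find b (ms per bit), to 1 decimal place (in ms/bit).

log₂(12) = 3.5850 bits.
b = (RT − a)/log₂ n = (602 − 345) / 3.5850 = 71.688 ms/bit.

71.7 ms/bit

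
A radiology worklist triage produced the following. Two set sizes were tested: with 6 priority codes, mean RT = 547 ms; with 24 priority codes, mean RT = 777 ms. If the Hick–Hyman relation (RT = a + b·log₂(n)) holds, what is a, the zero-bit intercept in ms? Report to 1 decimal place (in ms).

249.7 ms

b = (RT₂ − RT₁)/(log₂ n₂ − log₂ n₁) = (777 − 547)/(4.5850 − 2.5850) = 115.000 ms/bit.
Intercept: a = 547 − 115.000·log₂(6) = 249.729 ms.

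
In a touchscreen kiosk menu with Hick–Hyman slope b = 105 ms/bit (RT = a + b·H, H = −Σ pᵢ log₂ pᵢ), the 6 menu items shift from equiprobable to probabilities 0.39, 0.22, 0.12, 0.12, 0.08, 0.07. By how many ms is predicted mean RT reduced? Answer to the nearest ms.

29 ms

The RT saving is b·ΔH. Equiprobable H₀ = log₂(6) = 2.5850 bits; with the given probabilities H = 2.3046 bits.
b·(H₀ − H) = 105 × (2.5850 − 2.3046) = 29.44 ms.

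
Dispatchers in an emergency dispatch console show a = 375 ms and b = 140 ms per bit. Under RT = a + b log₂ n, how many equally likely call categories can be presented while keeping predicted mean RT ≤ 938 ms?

16

140·log₂ n ≤ 938 − 375 = 563, giving log₂ n ≤ 4.0214 and n ≤ 16.239. The largest whole number is 16.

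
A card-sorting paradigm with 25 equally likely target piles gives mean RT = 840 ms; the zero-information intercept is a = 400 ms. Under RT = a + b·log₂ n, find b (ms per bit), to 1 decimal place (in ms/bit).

log₂(25) = 4.6439 bits.
b = (RT − a)/log₂ n = (840 − 400) / 4.6439 = 94.749 ms/bit.

94.7 ms/bit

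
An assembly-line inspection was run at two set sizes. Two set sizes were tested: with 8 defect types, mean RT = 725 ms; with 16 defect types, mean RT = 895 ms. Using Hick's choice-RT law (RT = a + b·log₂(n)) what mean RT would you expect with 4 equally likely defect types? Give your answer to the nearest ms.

With log₂ n on the abscissa the relation is linear; from the two conditions:
  b = (895 − 725) / (log₂ 16 − log₂ 8) = 170 / (4 − 3) = 170 ms/bit
  a = 725 − 170 × 3 = 215 ms
Then RT(4) = 215 + 170 × log₂ 4 = 215 + 170 × 2 ≈ 555.000 ms.

555 ms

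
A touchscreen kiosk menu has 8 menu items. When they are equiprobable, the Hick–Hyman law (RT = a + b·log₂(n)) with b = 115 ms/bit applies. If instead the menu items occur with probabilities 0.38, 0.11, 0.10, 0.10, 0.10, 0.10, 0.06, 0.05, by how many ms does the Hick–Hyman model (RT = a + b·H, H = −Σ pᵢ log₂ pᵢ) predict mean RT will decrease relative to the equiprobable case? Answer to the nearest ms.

Equiprobable entropy H₀ = log₂ 8 = 3.0000 bits.
Skewed entropy H = −Σ pᵢ log₂ pᵢ = 2.6691 bits.
ΔRT = b·(H₀ − H) = 115 × 0.3309 = 38.05 ms.

38 ms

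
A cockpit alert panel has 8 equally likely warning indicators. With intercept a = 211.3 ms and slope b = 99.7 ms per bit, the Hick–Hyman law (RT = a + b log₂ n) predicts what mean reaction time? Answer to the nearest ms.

510 ms

log₂(8) = 3 bits, so RT = 211.3 + 99.7 × 3 ≈ 510.400 ms.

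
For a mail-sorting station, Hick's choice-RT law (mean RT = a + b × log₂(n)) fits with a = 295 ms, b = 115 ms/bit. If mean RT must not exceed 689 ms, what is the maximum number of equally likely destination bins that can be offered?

10

Set 295 + 115·log₂ n ≤ 689 → log₂ n ≤ (689 − 295)/115 = 3.4261.
So n ≤ 2^3.4261 = 10.749; the largest integer n is 10.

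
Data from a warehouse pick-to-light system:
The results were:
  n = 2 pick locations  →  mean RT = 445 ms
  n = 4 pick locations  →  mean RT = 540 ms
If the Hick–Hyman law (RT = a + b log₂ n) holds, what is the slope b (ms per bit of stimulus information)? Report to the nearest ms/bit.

95 ms/bit

Slope: b = (540 − 445) / (log₂ 4 − log₂ 2) = 95/1.0000 = 95 ms/bit.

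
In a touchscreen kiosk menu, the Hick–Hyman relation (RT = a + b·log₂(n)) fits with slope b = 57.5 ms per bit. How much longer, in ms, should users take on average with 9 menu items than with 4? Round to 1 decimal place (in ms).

ΔRT = (a + b log₂ n₂) − (a + b log₂ n₁) = b·(log₂ n₂ − log₂ n₁).
log₂(9) − log₂(4) = 3.1699 − 2 = 1.1699.
ΔRT = 57.5 × 1.1699 = 67.271 ms.

67.3 ms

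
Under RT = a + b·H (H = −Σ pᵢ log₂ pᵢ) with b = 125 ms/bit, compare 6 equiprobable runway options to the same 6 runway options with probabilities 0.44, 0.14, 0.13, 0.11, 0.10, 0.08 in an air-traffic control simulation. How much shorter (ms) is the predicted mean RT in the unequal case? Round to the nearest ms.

The RT saving is b·ΔH. Equiprobable H₀ = log₂(6) = 2.5850 bits; with the given probabilities H = 2.2749 bits.
b·(H₀ − H) = 125 × (2.5850 − 2.2749) = 38.76 ms.

39 ms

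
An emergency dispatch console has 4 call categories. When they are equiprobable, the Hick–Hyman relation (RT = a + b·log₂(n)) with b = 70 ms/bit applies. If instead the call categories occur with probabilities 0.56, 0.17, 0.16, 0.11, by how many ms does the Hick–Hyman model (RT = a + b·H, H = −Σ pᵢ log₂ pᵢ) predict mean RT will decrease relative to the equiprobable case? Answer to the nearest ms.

Equiprobable entropy H₀ = log₂ 4 = 2.0000 bits.
Skewed entropy H = −Σ pᵢ log₂ pᵢ = 1.6763 bits.
ΔRT = b·(H₀ − H) = 70 × 0.3237 = 22.66 ms.

23 ms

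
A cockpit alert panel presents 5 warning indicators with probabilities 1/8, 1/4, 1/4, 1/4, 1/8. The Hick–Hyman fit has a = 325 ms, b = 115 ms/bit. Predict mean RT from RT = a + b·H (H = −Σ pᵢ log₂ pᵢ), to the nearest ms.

584 ms

H = −Σ pᵢ log₂ pᵢ = 0.125·3 + 0.25·2 + 0.25·2 + 0.25·2 + 0.125·3 = 2.250 bits.
RT = 325 + 115 × 2.250 = 583.75 ms.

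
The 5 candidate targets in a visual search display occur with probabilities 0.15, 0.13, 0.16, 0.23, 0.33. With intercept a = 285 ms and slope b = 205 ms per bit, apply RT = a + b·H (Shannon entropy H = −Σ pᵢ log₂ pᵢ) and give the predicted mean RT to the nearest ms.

742 ms

H = 0.15·log₂(1/0.15) + 0.13·log₂(1/0.13) + 0.16·log₂(1/0.16) + 0.23·log₂(1/0.23) + 0.33·log₂(1/0.33) = 2.2317 bits.
RT = 285 + 205 × 2.2317 = 742.50 ms.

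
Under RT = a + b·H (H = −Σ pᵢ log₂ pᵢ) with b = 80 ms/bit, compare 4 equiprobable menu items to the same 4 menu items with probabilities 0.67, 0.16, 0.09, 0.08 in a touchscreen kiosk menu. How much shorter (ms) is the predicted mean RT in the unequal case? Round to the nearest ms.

47 ms

The RT saving is b·ΔH. Equiprobable H₀ = log₂(4) = 2.0000 bits; with the given probabilities H = 1.4143 bits.
b·(H₀ − H) = 80 × (2.0000 − 1.4143) = 46.86 ms.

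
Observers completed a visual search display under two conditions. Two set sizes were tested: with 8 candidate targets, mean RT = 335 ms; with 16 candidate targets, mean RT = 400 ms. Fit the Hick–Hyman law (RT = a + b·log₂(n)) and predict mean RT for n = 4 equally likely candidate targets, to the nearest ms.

Solve the two-equation system in a and b:
  b = (400 − 335) / (log₂ 16 − log₂ 8) = 65 / (4 − 3) = 65 ms/bit
  a = 335 − 65 × 3 = 140 ms
Then RT(4) = 140 + 65 × log₂ 4 = 140 + 65 × 2 ≈ 270.000 ms.

270 ms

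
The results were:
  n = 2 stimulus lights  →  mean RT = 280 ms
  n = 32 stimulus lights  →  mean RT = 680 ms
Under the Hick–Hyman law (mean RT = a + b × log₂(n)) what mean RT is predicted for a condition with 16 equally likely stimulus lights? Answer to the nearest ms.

580 ms

RT is linear in log₂ n, so two points fix the line:
  b = (680 − 280) / (log₂ 32 − log₂ 2) = 400 / (5 − 1) = 100 ms/bit
  a = 280 − 100 × 1 = 180 ms
Then RT(16) = 180 + 100 × log₂ 16 = 180 + 100 × 4 ≈ 580.000 ms.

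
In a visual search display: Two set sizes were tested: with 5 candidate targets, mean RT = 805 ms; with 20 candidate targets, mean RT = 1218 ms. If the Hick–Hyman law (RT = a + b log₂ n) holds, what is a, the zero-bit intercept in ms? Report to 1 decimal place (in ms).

325.5 ms

The slope on a log₂ axis is (1218 − 805) / (4.3219 − 2.3219) = 206.500 ms/bit.
a = RT₁ − b·log₂ n₁ = 805 − 206.500 × 2.3219 = 325.522 ms.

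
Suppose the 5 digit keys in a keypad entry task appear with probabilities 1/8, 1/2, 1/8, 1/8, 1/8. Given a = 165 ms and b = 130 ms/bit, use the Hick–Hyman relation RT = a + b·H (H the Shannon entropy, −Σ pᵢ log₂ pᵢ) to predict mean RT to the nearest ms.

425 ms

H = −Σ pᵢ log₂ pᵢ = 0.125·3 + 0.5·1 + 0.125·3 + 0.125·3 + 0.125·3 = 2.000 bits.
RT = 165 + 130 × 2.000 = 425.00 ms.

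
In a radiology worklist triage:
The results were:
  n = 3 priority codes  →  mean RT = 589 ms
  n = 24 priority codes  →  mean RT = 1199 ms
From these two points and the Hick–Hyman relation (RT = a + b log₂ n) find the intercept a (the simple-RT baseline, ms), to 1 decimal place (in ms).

b = (RT₂ − RT₁)/(log₂ n₂ − log₂ n₁) = (1199 − 589)/(4.5850 − 1.5850) = 203.333 ms/bit.
a = RT₁ − b·log₂ n₁ = 589 − 203.333 × 1.5850 = 266.724 ms.

266.7 ms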